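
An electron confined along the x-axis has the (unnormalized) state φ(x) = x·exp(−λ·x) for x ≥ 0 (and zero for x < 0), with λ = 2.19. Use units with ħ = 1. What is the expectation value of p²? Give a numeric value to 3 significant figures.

p² φ = −ħ² d²φ/dx²; ⟨p²⟩ = −ħ² ∫ φ*·φ'' dx / ∫|φ|² dx.
Differentiate x·exp(−λ·x) with the product rule; every integrand then reduces to terms xʲ·e^(−2λx) on [0, ∞), with ∫₀^∞ xʲ·e^(−2λx) dx = j!/(2λ)^(j+1).
State is unnormalized: ∫|φ|² dx = 0.023802, and ∫φ*·(−ħ² φ'') dx = 0.11416, so ⟨p²⟩ = 0.11416 / 0.023802.
⟨p²⟩ = 4.7961.

4.80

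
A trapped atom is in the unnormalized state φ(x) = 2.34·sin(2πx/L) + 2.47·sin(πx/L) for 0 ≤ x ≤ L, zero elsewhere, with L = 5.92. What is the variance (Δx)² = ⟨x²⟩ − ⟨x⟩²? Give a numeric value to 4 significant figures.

0.6411

Compute ⟨x⟩ and ⟨x²⟩ separately, then (Δx)² = ⟨x²⟩ − ⟨x⟩².
On 0 ≤ x ≤ L (j ≠ l): ∫sin²(jπx/L) dx = L/2, ∫sin(jπx/L)·sin(lπx/L) dx = 0; diagonal moments ∫x·sin²(jπx/L) dx = L²/4, ∫x²·sin²(jπx/L) dx = L³·(1/6 − 1/(4j²π²)); cross terms ∫x·sin(jπx/L)·sin(lπx/L) dx = 0 for j + l even and −4jlL²/(π²(j² − l²)²) for j + l odd, ∫x²·sin(jπx/L)·sin(lπx/L) dx = (−1)^(j+l)·4jlL³/(π²(j² − l²)²); higher powers the same way via product-to-sum and parts.
Normalization: ∫|φ|² dx = 34.266.
⟨x⟩ = 1.8952 and ⟨x²⟩ = 4.2329.
(Δx)² = 4.2329 − (1.8952)² = 0.64112.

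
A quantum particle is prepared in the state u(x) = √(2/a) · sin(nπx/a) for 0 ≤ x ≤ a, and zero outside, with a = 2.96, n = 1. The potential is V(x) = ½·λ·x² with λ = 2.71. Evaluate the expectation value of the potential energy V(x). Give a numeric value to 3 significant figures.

3.36

⟨V⟩ = ∫ V(x)·|u|² dx.
With sin²θ = (1 − cos2θ)/2 on 0 ≤ x ≤ a: ∫sin²(nπx/a) dx = a/2, ∫x·sin²(nπx/a) dx = a²/4, ∫x²·sin²(nπx/a) dx = a³·(1/6 − 1/(4n²π²)); higher powers xᵏ the same way, integrating xᵏ·cos(2nπx/a) by parts.
⟨V⟩ = 3.3559.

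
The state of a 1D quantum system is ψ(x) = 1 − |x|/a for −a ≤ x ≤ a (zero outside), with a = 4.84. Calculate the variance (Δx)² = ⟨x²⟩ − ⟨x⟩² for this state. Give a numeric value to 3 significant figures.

Compute ⟨x⟩ and ⟨x²⟩ separately, then (Δx)² = ⟨x²⟩ − ⟨x⟩².
ψ is even, so ∫ over [−a, a] = 2∫₀ᵃ with ψ = 1 − x/a there: ∫₀ᵃ (1 − x/a)² dx = a/3, ∫₀ᵃ x²(1 − x/a)² dx = a³/30, ∫₀ᵃ x⁴(1 − x/a)² dx = a⁵/105.
Normalization: ∫|ψ|² dx = 3.2267.
⟨x⟩ = 0.0000 and ⟨x²⟩ = 2.3426.
(Δx)² = 2.3426 − (0.0000)² = 2.3426.

2.34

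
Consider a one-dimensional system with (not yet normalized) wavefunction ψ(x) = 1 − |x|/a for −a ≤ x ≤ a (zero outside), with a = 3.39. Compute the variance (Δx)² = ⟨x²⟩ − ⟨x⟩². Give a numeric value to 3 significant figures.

Compute ⟨x⟩ and ⟨x²⟩ separately, then (Δx)² = ⟨x²⟩ − ⟨x⟩².
ψ is even, so ∫ over [−a, a] = 2∫₀ᵃ with ψ = 1 − x/a there: ∫₀ᵃ (1 − x/a)² dx = a/3, ∫₀ᵃ x²(1 − x/a)² dx = a³/30, ∫₀ᵃ x⁴(1 − x/a)² dx = a⁵/105.
Normalization: ∫|ψ|² dx = 2.2600.
⟨x⟩ = 0.0000 and ⟨x²⟩ = 1.1492.
(Δx)² = 1.1492 − (0.0000)² = 1.1492.

1.15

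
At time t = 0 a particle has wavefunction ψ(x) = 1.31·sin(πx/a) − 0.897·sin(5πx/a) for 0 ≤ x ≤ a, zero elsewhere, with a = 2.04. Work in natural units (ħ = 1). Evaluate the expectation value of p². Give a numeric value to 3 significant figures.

20.5

p² ψ = −ħ² d²ψ/dx²; ⟨p²⟩ = −ħ² ∫ ψ*·ψ'' dx / ∫|ψ|² dx.
d²/dx² sin(jπx/a) = −(jπ/a)²·sin(jπx/a); on 0 ≤ x ≤ a, ∫sin²(jπx/a) dx = a/2 and ∫sin(jπx/a)·sin(lπx/a) dx = 0 for j ≠ l, so only diagonal terms survive in ∫|ψ|² and ∫ψ·ψ″; ∫ψ·ψ′ dx = [ψ²/2] between the walls = 0.
State is unnormalized: ∫|ψ|² dx = 2.5711, and ∫ψ*·(−ħ² ψ'') dx = 52.810, so ⟨p²⟩ = 52.810 / 2.5711.
⟨p²⟩ = 20.540.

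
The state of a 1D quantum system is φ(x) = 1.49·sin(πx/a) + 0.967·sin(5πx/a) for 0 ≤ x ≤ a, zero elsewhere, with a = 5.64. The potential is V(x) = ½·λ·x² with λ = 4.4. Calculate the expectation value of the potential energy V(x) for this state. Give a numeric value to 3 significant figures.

21.2

⟨V⟩ = ∫ V(x)·|φ|² dx / ∫|φ|² dx.
On 0 ≤ x ≤ a (j ≠ l): ∫sin²(jπx/a) dx = a/2, ∫sin(jπx/a)·sin(lπx/a) dx = 0; diagonal moments ∫x·sin²(jπx/a) dx = a²/4, ∫x²·sin²(jπx/a) dx = a³·(1/6 − 1/(4j²π²)); cross terms ∫x·sin(jπx/a)·sin(lπx/a) dx = 0 for j + l even and −4jla²/(π²(j² − l²)²) for j + l odd, ∫x²·sin(jπx/a)·sin(lπx/a) dx = (−1)^(j+l)·4jla³/(π²(j² − l²)²); higher powers the same way via product-to-sum and parts.
State is unnormalized: ∫|φ|² dx = 8.8976, and ∫φ*·V(x)·φ dx = 188.99, so ⟨V⟩ = 188.99 / 8.8976.
⟨V⟩ = 21.240.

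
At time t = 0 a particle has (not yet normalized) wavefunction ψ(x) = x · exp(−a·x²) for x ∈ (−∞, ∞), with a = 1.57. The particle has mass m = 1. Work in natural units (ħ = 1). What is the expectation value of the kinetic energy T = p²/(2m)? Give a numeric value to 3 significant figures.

2.36

T = −(ħ²/2m) d²/dx², so ⟨T⟩ = −(ħ²/2m) ∫ ψ*·ψ'' dx / ∫|ψ|² dx; with m = 1.
Expand each integrand as polynomial × e^(−2ax²) and use ∫x^(2j)·e^(−2ax²) dx = (2j−1)!!/(4a)^j · √(π/(2a)), odd powers → 0; here √(π/(2a)) = 1.0003. Differentiate with the product rule, d/dx e^(−ax²) = −2ax·e^(−ax²).
State is unnormalized: ∫|ψ|² dx = 0.15928, and ∫ψ*·(−ħ²/2m · ψ'') dx = 0.37510, so ⟨T⟩ = 0.37510 / 0.15928.
⟨T⟩ = 2.3550.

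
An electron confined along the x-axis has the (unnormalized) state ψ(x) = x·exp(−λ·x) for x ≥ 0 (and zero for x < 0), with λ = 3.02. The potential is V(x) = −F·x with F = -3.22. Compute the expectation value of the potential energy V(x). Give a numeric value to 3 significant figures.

⟨V⟩ = ∫ V(x)·|ψ|² dx / ∫|ψ|² dx.
Every integrand reduces to terms xʲ·e^(−2λx) on [0, ∞); use ∫₀^∞ xʲ·e^(−2λx) dx = j!/(2λ)^(j+1).
State is unnormalized: ∫|ψ|² dx = 0.0090765, and ∫ψ*·V(x)·ψ dx = 0.014516, so ⟨V⟩ = 0.014516 / 0.0090765.
⟨V⟩ = 1.5993.

1.60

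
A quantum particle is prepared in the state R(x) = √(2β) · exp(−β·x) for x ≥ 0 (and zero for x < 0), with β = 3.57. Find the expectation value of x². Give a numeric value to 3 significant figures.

0.0392

⟨x²⟩ = ∫ x²·|R|² dx (integrals over the domain).
Every integrand reduces to terms xʲ·e^(−2βx) on [0, ∞); use ∫₀^∞ xʲ·e^(−2βx) dx = j!/(2β)^(j+1).
⟨x²⟩ = 0.039231.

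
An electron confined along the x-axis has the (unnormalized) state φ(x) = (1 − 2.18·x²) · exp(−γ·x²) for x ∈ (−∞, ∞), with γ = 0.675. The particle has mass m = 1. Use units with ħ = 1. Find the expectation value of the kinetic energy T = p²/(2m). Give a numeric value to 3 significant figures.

T = −(ħ²/2m) d²/dx², so ⟨T⟩ = −(ħ²/2m) ∫ φ*·φ'' dx / ∫|φ|² dx; with m = 1.
Expand each integrand as polynomial × e^(−2γx²) and use ∫x^(2j)·e^(−2γx²) dx = (2j−1)!!/(4γ)^j · √(π/(2γ)), odd powers → 0; here √(π/(2γ)) = 1.5255. Differentiate with the product rule, d/dx e^(−γx²) = −2γx·e^(−γx²).
State is unnormalized: ∫|φ|² dx = 2.0455, and ∫φ*·(−ħ²/2m · φ'') dx = 3.6957, so ⟨T⟩ = 3.6957 / 2.0455.
⟨T⟩ = 1.8067.

1.81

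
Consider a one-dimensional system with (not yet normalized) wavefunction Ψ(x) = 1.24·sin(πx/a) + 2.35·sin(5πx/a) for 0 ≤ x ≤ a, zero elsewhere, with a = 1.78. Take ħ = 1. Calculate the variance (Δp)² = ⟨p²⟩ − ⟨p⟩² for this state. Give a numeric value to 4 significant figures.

61.59

Compute ⟨p⟩ and ⟨p²⟩ separately; (Δp)² = ⟨p²⟩ − ⟨p⟩².
d²/dx² sin(jπx/a) = −(jπ/a)²·sin(jπx/a); on 0 ≤ x ≤ a, ∫sin²(jπx/a) dx = a/2 and ∫sin(jπx/a)·sin(lπx/a) dx = 0 for j ≠ l, so only diagonal terms survive in ∫|Ψ|² and ∫Ψ·Ψ″; ∫Ψ·Ψ′ dx = [Ψ²/2] between the walls = 0.
Normalization: ∫|Ψ|² dx = 6.2835.
⟨p⟩ = 0.0000 and ⟨p²⟩ = 61.593.
(Δp)² = 61.593 − (0.0000)² = 61.593.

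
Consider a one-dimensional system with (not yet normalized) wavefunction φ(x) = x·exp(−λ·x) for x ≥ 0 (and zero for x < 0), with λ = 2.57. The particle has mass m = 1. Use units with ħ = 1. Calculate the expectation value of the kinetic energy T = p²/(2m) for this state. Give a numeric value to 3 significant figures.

3.30

T = −(ħ²/2m) d²/dx², so ⟨T⟩ = −(ħ²/2m) ∫ φ*·φ'' dx / ∫|φ|² dx; with m = 1.
Differentiate x·exp(−λ·x) with the product rule; every integrand then reduces to terms xʲ·e^(−2λx) on [0, ∞), with ∫₀^∞ xʲ·e^(−2λx) dx = j!/(2λ)^(j+1).
State is unnormalized: ∫|φ|² dx = 0.014728, and ∫φ*·(−ħ²/2m · φ'') dx = 0.048638, so ⟨T⟩ = 0.048638 / 0.014728.
⟨T⟩ = 3.3025.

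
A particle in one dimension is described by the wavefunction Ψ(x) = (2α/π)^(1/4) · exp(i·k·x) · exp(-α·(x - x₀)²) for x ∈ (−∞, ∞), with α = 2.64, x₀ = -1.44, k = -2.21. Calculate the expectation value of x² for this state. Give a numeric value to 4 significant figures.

⟨x²⟩ = ∫ x²·|Ψ|² dx (integrals over the domain).
Gaussian moments (u = x − x₀): ∫u^(2j)·e^(−2αu²) du = (2j−1)!!/(4α)^j · √(π/(2α)), odd powers integrate to 0; here √(π/(2α)) = 0.77136.
⟨x²⟩ = 2.1683.

2.168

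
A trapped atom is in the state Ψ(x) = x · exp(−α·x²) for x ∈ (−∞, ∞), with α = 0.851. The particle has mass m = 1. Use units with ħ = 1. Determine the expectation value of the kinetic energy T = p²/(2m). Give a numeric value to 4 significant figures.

1.277

T = −(ħ²/2m) d²/dx², so ⟨T⟩ = −(ħ²/2m) ∫ Ψ*·Ψ'' dx / ∫|Ψ|² dx; with m = 1.
Expand each integrand as polynomial × e^(−2αx²) and use ∫x^(2j)·e^(−2αx²) dx = (2j−1)!!/(4α)^j · √(π/(2α)), odd powers → 0; here √(π/(2α)) = 1.3586. Differentiate with the product rule, d/dx e^(−αx²) = −2αx·e^(−αx²).
State is unnormalized: ∫|Ψ|² dx = 0.39912, and ∫Ψ*·(−ħ²/2m · Ψ'') dx = 0.50948, so ⟨T⟩ = 0.50948 / 0.39912.
⟨T⟩ = 1.2765.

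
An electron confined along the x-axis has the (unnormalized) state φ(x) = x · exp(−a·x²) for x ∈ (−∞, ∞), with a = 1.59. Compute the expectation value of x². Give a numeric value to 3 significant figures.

0.472

⟨x²⟩ = ∫ x²·|φ|² dx / ∫|φ|² dx (integrals over the domain).
Expand each integrand as polynomial × e^(−2ax²) and use ∫x^(2j)·e^(−2ax²) dx = (2j−1)!!/(4a)^j · √(π/(2a)), odd powers → 0; here √(π/(2a)) = 0.99394.
State is unnormalized: ∫|φ|² dx = 0.15628, and ∫φ*·x²·φ dx = 0.073717, so ⟨x²⟩ = 0.073717 / 0.15628.
⟨x²⟩ = 0.47170.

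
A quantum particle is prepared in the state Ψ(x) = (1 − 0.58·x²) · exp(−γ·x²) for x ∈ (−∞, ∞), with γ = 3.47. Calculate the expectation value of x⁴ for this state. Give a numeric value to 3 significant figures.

⟨x⁴⟩ = ∫ x⁴·|Ψ|² dx / ∫|Ψ|² dx (integrals over the domain).
Expand each integrand as polynomial × e^(−2γx²) and use ∫x^(2j)·e^(−2γx²) dx = (2j−1)!!/(4γ)^j · √(π/(2γ)), odd powers → 0; here √(π/(2γ)) = 0.67281.
State is unnormalized: ∫|Ψ|² dx = 0.62011, and ∫Ψ*·x⁴·Ψ dx = 0.0067393, so ⟨x⁴⟩ = 0.0067393 / 0.62011.
⟨x⁴⟩ = 0.010868.

0.0109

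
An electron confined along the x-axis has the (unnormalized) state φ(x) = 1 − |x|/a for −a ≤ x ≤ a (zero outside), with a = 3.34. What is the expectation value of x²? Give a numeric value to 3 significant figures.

1.12

⟨x²⟩ = ∫ x²·|φ|² dx / ∫|φ|² dx (integrals over the domain).
φ is even, so ∫ over [−a, a] = 2∫₀ᵃ with φ = 1 − x/a there: ∫₀ᵃ (1 − x/a)² dx = a/3, ∫₀ᵃ x²(1 − x/a)² dx = a³/30, ∫₀ᵃ x⁴(1 − x/a)² dx = a⁵/105.
State is unnormalized: ∫|φ|² dx = 2.2267, and ∫φ*·x²·φ dx = 2.4840, so ⟨x²⟩ = 2.4840 / 2.2267.
⟨x²⟩ = 1.1156.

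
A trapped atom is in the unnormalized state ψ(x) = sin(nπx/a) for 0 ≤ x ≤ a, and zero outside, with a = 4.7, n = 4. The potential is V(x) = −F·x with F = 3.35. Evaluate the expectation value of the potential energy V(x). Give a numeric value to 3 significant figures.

⟨V⟩ = ∫ V(x)·|ψ|² dx / ∫|ψ|² dx.
With sin²θ = (1 − cos2θ)/2 on 0 ≤ x ≤ a: ∫sin²(nπx/a) dx = a/2, ∫x·sin²(nπx/a) dx = a²/4, ∫x²·sin²(nπx/a) dx = a³·(1/6 − 1/(4n²π²)); higher powers xᵏ the same way, integrating xᵏ·cos(2nπx/a) by parts.
State is unnormalized: ∫|ψ|² dx = 2.3500, and ∫ψ*·V(x)·ψ dx = -18.500, so ⟨V⟩ = -18.500 / 2.3500.
⟨V⟩ = -7.8725.

-7.87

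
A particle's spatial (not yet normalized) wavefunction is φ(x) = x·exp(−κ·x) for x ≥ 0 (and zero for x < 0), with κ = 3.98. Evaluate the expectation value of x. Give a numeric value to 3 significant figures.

0.377

⟨x⟩ = ∫ x·|φ|² dx / ∫|φ|² dx (integrals over the domain).
Every integrand reduces to terms xʲ·e^(−2κx) on [0, ∞); use ∫₀^∞ xʲ·e^(−2κx) dx = j!/(2κ)^(j+1).
State is unnormalized: ∫|φ|² dx = 0.0039654, and ∫φ*·x·φ dx = 0.0014945, so ⟨x⟩ = 0.0014945 / 0.0039654.
⟨x⟩ = 0.37688.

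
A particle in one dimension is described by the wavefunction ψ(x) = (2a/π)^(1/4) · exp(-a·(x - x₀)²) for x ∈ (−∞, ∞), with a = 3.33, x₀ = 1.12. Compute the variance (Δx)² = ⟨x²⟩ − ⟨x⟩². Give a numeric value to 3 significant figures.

0.0751

Compute ⟨x⟩ and ⟨x²⟩ separately, then (Δx)² = ⟨x²⟩ − ⟨x⟩².
Gaussian moments (u = x − x₀): ∫u^(2j)·e^(−2au²) du = (2j−1)!!/(4a)^j · √(π/(2a)), odd powers integrate to 0; here √(π/(2a)) = 0.68681.
⟨x⟩ = 1.1200 and ⟨x²⟩ = 1.3295.
(Δx)² = 1.3295 − (1.1200)² = 0.075075.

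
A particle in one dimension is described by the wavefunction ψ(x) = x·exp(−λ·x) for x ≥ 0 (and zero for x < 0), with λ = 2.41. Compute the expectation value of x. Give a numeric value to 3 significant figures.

⟨x⟩ = ∫ x·|ψ|² dx / ∫|ψ|² dx (integrals over the domain).
Every integrand reduces to terms xʲ·e^(−2λx) on [0, ∞); use ∫₀^∞ xʲ·e^(−2λx) dx = j!/(2λ)^(j+1).
State is unnormalized: ∫|ψ|² dx = 0.017860, and ∫ψ*·x·ψ dx = 0.011116, so ⟨x⟩ = 0.011116 / 0.017860.
⟨x⟩ = 0.62241.

0.622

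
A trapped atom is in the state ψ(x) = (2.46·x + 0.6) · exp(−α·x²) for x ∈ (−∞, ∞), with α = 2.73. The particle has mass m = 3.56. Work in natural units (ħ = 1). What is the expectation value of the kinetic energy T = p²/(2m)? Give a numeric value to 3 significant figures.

T = −(ħ²/2m) d²/dx², so ⟨T⟩ = −(ħ²/2m) ∫ ψ*·ψ'' dx / ∫|ψ|² dx; with m = 3.56.
Expand each integrand as polynomial × e^(−2αx²) and use ∫x^(2j)·e^(−2αx²) dx = (2j−1)!!/(4α)^j · √(π/(2α)), odd powers → 0; here √(π/(2α)) = 0.75854. Differentiate with the product rule, d/dx e^(−αx²) = −2αx·e^(−αx²).
State is unnormalized: ∫|ψ|² dx = 0.69344, and ∫ψ*·(−ħ²/2m · ψ'') dx = 0.58824, so ⟨T⟩ = 0.58824 / 0.69344.
⟨T⟩ = 0.84830.

0.848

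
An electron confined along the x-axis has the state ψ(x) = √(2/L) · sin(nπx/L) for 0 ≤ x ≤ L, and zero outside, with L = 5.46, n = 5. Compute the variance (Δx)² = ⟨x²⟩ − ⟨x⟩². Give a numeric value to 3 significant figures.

2.42

Compute ⟨x⟩ and ⟨x²⟩ separately, then (Δx)² = ⟨x²⟩ − ⟨x⟩².
With sin²θ = (1 − cos2θ)/2 on 0 ≤ x ≤ L: ∫sin²(nπx/L) dx = L/2, ∫x·sin²(nπx/L) dx = L²/4, ∫x²·sin²(nπx/L) dx = L³·(1/6 − 1/(4n²π²)); higher powers xᵏ the same way, integrating xᵏ·cos(2nπx/L) by parts.
⟨x⟩ = 2.7300 and ⟨x²⟩ = 9.8768.
(Δx)² = 9.8768 − (2.7300)² = 2.4239.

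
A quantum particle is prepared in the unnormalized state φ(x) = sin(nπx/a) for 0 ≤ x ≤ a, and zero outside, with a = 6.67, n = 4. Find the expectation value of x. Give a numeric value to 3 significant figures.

⟨x⟩ = ∫ x·|φ|² dx / ∫|φ|² dx (integrals over the domain).
With sin²θ = (1 − cos2θ)/2 on 0 ≤ x ≤ a: ∫sin²(nπx/a) dx = a/2, ∫x·sin²(nπx/a) dx = a²/4, ∫x²·sin²(nπx/a) dx = a³·(1/6 − 1/(4n²π²)); higher powers xᵏ the same way, integrating xᵏ·cos(2nπx/a) by parts.
State is unnormalized: ∫|φ|² dx = 3.3350, and ∫φ*·x·φ dx = 11.122, so ⟨x⟩ = 11.122 / 3.3350.
⟨x⟩ = 3.3350.

3.34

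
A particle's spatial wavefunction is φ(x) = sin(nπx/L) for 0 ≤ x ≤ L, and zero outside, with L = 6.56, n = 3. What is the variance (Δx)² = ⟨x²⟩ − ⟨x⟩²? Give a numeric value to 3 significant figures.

3.34

Compute ⟨x⟩ and ⟨x²⟩ separately, then (Δx)² = ⟨x²⟩ − ⟨x⟩².
With sin²θ = (1 − cos2θ)/2 on 0 ≤ x ≤ L: ∫sin²(nπx/L) dx = L/2, ∫x·sin²(nπx/L) dx = L²/4, ∫x²·sin²(nπx/L) dx = L³·(1/6 − 1/(4n²π²)); higher powers xᵏ the same way, integrating xᵏ·cos(2nπx/L) by parts.
Normalization: ∫|φ|² dx = 3.2800.
⟨x⟩ = 3.2800 and ⟨x²⟩ = 14.102.
(Δx)² = 14.102 − (3.2800)² = 3.3439.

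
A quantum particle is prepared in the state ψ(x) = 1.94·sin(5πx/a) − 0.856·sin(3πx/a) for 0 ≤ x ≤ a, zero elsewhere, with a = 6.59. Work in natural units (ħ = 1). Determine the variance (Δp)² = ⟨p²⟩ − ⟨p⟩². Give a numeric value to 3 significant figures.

Compute ⟨p⟩ and ⟨p²⟩ separately; (Δp)² = ⟨p²⟩ − ⟨p⟩².
d²/dx² sin(jπx/a) = −(jπ/a)²·sin(jπx/a); on 0 ≤ x ≤ a, ∫sin²(jπx/a) dx = a/2 and ∫sin(jπx/a)·sin(lπx/a) dx = 0 for j ≠ l, so only diagonal terms survive in ∫|ψ|² and ∫ψ·ψ″; ∫ψ·ψ′ dx = [ψ²/2] between the walls = 0.
Normalization: ∫|ψ|² dx = 14.815.
⟨p⟩ = 0.0000 and ⟨p²⟩ = 5.0890.
(Δp)² = 5.0890 − (0.0000)² = 5.0890.

5.09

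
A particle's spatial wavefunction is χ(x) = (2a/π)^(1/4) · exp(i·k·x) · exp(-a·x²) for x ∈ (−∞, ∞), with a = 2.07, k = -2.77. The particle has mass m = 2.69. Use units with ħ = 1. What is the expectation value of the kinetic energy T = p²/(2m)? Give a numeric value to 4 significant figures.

1.811

T = −(ħ²/2m) d²/dx², so ⟨T⟩ = −(ħ²/2m) ∫ χ*·χ'' dx; with m = 2.69.
Gaussian moments: ∫x^(2j)·e^(−2ax²) dx = (2j−1)!!/(4a)^j · √(π/(2a)), odd powers integrate to 0; here √(π/(2a)) = 0.87111. Derivatives: χ′ = (ik − 2ax)·χ, χ″ = ((ik − 2ax)² − 2a)·χ; the odd-in-x pieces drop out.
⟨T⟩ = 1.8109.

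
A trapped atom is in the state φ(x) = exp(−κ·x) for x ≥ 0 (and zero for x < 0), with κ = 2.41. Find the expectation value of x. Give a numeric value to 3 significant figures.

⟨x⟩ = ∫ x·|φ|² dx / ∫|φ|² dx (integrals over the domain).
Every integrand reduces to terms xʲ·e^(−2κx) on [0, ∞); use ∫₀^∞ xʲ·e^(−2κx) dx = j!/(2κ)^(j+1).
State is unnormalized: ∫|φ|² dx = 0.20747, and ∫φ*·x·φ dx = 0.043043, so ⟨x⟩ = 0.043043 / 0.20747.
⟨x⟩ = 0.20747.

0.207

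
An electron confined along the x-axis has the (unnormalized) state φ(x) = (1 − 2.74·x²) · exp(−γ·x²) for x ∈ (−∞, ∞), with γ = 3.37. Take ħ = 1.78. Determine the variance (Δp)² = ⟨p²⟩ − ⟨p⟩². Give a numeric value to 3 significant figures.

Compute ⟨p⟩ and ⟨p²⟩ separately; (Δp)² = ⟨p²⟩ − ⟨p⟩².
Expand each integrand as polynomial × e^(−2γx²) and use ∫x^(2j)·e^(−2γx²) dx = (2j−1)!!/(4γ)^j · √(π/(2γ)), odd powers → 0; here √(π/(2γ)) = 0.68272. Differentiate with the product rule, d/dx e^(−γx²) = −2γx·e^(−γx²).
Normalization: ∫|φ|² dx = 0.48980.
⟨p⟩ = 0.0000 and ⟨p²⟩ = 25.238.
(Δp)² = 25.238 − (0.0000)² = 25.238.

25.2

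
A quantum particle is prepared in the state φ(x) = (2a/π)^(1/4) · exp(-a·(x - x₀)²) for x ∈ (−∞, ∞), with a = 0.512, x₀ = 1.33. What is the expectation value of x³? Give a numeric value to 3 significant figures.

4.30

⟨x³⟩ = ∫ x³·|φ|² dx (integrals over the domain).
Gaussian moments (u = x − x₀): ∫u^(2j)·e^(−2au²) du = (2j−1)!!/(4a)^j · √(π/(2a)), odd powers integrate to 0; here √(π/(2a)) = 1.7516.
⟨x³⟩ = 4.3009.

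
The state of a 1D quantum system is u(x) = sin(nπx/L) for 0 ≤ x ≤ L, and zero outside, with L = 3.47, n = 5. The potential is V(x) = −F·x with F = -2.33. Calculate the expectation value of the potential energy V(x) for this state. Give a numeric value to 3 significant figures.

4.04

⟨V⟩ = ∫ V(x)·|u|² dx / ∫|u|² dx.
With sin²θ = (1 − cos2θ)/2 on 0 ≤ x ≤ L: ∫sin²(nπx/L) dx = L/2, ∫x·sin²(nπx/L) dx = L²/4, ∫x²·sin²(nπx/L) dx = L³·(1/6 − 1/(4n²π²)); higher powers xᵏ the same way, integrating xᵏ·cos(2nπx/L) by parts.
State is unnormalized: ∫|u|² dx = 1.7350, and ∫u*·V(x)·u dx = 7.0138, so ⟨V⟩ = 7.0138 / 1.7350.
⟨V⟩ = 4.0426.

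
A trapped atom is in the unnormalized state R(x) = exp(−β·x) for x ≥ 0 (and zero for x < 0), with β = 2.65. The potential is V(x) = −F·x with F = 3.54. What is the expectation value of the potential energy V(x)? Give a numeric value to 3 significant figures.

⟨V⟩ = ∫ V(x)·|R|² dx / ∫|R|² dx.
Every integrand reduces to terms xʲ·e^(−2βx) on [0, ∞); use ∫₀^∞ xʲ·e^(−2βx) dx = j!/(2β)^(j+1).
State is unnormalized: ∫|R|² dx = 0.18868, and ∫R*·V(x)·R dx = -0.12602, so ⟨V⟩ = -0.12602 / 0.18868.
⟨V⟩ = -0.66792.

-0.668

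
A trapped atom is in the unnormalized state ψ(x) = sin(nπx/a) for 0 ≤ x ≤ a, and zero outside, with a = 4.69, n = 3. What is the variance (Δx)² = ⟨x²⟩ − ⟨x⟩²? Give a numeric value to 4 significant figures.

Compute ⟨x⟩ and ⟨x²⟩ separately, then (Δx)² = ⟨x²⟩ − ⟨x⟩².
With sin²θ = (1 − cos2θ)/2 on 0 ≤ x ≤ a: ∫sin²(nπx/a) dx = a/2, ∫x·sin²(nπx/a) dx = a²/4, ∫x²·sin²(nπx/a) dx = a³·(1/6 − 1/(4n²π²)); higher powers xᵏ the same way, integrating xᵏ·cos(2nπx/a) by parts.
Normalization: ∫|ψ|² dx = 2.3450.
⟨x⟩ = 2.3450 and ⟨x²⟩ = 7.2082.
(Δx)² = 7.2082 − (2.3450)² = 1.7092.

1.709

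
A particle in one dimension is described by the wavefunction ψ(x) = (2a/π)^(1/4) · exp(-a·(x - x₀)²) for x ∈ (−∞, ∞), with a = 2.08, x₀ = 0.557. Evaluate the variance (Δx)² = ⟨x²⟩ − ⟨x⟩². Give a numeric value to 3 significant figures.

Compute ⟨x⟩ and ⟨x²⟩ separately, then (Δx)² = ⟨x²⟩ − ⟨x⟩².
Gaussian moments (u = x − x₀): ∫u^(2j)·e^(−2au²) du = (2j−1)!!/(4a)^j · √(π/(2a)), odd powers integrate to 0; here √(π/(2a)) = 0.86902.
⟨x⟩ = 0.55700 and ⟨x²⟩ = 0.43044.
(Δx)² = 0.43044 − (0.55700)² = 0.12019.

0.120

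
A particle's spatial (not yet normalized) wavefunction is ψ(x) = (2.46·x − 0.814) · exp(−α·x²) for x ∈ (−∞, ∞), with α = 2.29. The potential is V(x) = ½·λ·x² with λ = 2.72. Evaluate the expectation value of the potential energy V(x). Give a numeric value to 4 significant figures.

0.2967

⟨V⟩ = ∫ V(x)·|ψ|² dx / ∫|ψ|² dx.
Expand each integrand as polynomial × e^(−2αx²) and use ∫x^(2j)·e^(−2αx²) dx = (2j−1)!!/(4α)^j · √(π/(2α)), odd powers → 0; here √(π/(2α)) = 0.82821.
State is unnormalized: ∫|ψ|² dx = 1.0959, and ∫ψ*·V(x)·ψ dx = 0.32519, so ⟨V⟩ = 0.32519 / 1.0959.
⟨V⟩ = 0.29673.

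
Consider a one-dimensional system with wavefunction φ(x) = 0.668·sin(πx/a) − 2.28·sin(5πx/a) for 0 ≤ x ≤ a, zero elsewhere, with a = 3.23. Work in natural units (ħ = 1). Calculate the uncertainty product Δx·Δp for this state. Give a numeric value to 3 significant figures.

Δx = √(⟨x²⟩−⟨x⟩²), Δp = √(⟨p²⟩−⟨p⟩²).
On 0 ≤ x ≤ a (j ≠ l): ∫sin²(jπx/a) dx = a/2, ∫sin(jπx/a)·sin(lπx/a) dx = 0; diagonal moments ∫x·sin²(jπx/a) dx = a²/4, ∫x²·sin²(jπx/a) dx = a³·(1/6 − 1/(4j²π²)); cross terms ∫x·sin(jπx/a)·sin(lπx/a) dx = 0 for j + l even and −4jla²/(π²(j² − l²)²) for j + l odd, ∫x²·sin(jπx/a)·sin(lπx/a) dx = (−1)^(j+l)·4jla³/(π²(j² − l²)²); higher powers the same way via product-to-sum and parts. d²/dx² sin(jπx/a) = −(jπ/a)²·sin(jπx/a); on 0 ≤ x ≤ a, ∫sin²(jπx/a) dx = a/2 and ∫sin(jπx/a)·sin(lπx/a) dx = 0 for j ≠ l, so only diagonal terms survive in ∫|φ|² and ∫φ·φ″; ∫φ·φ′ dx = [φ²/2] between the walls = 0.
Normalization: ∫|φ|² dx = 9.1161.
⟨x⟩ = 1.6150, ⟨x²⟩ = 3.3768 ⇒ Δx = 0.87667.
⟨p⟩ = 0.0000, ⟨p²⟩ = 21.855 ⇒ Δp = 4.6750.
Δx·Δp = 4.0984.

4.10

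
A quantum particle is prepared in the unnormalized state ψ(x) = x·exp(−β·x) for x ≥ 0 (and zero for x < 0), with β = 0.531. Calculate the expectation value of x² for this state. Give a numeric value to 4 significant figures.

10.64

⟨x²⟩ = ∫ x²·|ψ|² dx / ∫|ψ|² dx (integrals over the domain).
Every integrand reduces to terms xʲ·e^(−2βx) on [0, ∞); use ∫₀^∞ xʲ·e^(−2βx) dx = j!/(2β)^(j+1).
State is unnormalized: ∫|ψ|² dx = 1.6698, and ∫ψ*·x²·ψ dx = 17.766, so ⟨x²⟩ = 17.766 / 1.6698.
⟨x²⟩ = 10.640.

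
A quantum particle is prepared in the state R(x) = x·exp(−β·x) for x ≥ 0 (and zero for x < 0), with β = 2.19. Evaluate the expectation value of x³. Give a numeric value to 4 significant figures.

⟨x³⟩ = ∫ x³·|R|² dx / ∫|R|² dx (integrals over the domain).
Every integrand reduces to terms xʲ·e^(−2βx) on [0, ∞); use ∫₀^∞ xʲ·e^(−2βx) dx = j!/(2β)^(j+1).
State is unnormalized: ∫|R|² dx = 0.023802, and ∫R*·x³·R dx = 0.016996, so ⟨x³⟩ = 0.016996 / 0.023802.
⟨x³⟩ = 0.71405.

0.7141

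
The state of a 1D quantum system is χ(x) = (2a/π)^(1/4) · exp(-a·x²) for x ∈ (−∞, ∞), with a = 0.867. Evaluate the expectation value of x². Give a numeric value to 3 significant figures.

0.288

⟨x²⟩ = ∫ x²·|χ|² dx (integrals over the domain).
Gaussian moments: ∫x^(2j)·e^(−2ax²) dx = (2j−1)!!/(4a)^j · √(π/(2a)), odd powers integrate to 0; here √(π/(2a)) = 1.3460.
⟨x²⟩ = 0.28835.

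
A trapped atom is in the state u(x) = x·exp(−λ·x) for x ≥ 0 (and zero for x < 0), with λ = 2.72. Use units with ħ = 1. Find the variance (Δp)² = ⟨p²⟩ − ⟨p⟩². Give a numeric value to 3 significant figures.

7.40

Compute ⟨p⟩ and ⟨p²⟩ separately; (Δp)² = ⟨p²⟩ − ⟨p⟩².
Differentiate x·exp(−λ·x) with the product rule; every integrand then reduces to terms xʲ·e^(−2λx) on [0, ∞), with ∫₀^∞ xʲ·e^(−2λx) dx = j!/(2λ)^(j+1).
Normalization: ∫|u|² dx = 0.012423.
⟨p⟩ = 0.0000 and ⟨p²⟩ = 7.3984.
(Δp)² = 7.3984 − (0.0000)² = 7.3984.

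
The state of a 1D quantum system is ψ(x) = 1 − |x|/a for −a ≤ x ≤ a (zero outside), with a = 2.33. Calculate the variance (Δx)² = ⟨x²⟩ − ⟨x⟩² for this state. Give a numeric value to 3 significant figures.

0.543

Compute ⟨x⟩ and ⟨x²⟩ separately, then (Δx)² = ⟨x²⟩ − ⟨x⟩².
ψ is even, so ∫ over [−a, a] = 2∫₀ᵃ with ψ = 1 − x/a there: ∫₀ᵃ (1 − x/a)² dx = a/3, ∫₀ᵃ x²(1 − x/a)² dx = a³/30, ∫₀ᵃ x⁴(1 − x/a)² dx = a⁵/105.
Normalization: ∫|ψ|² dx = 1.5533.
⟨x⟩ = 0.0000 and ⟨x²⟩ = 0.54289.
(Δx)² = 0.54289 − (0.0000)² = 0.54289.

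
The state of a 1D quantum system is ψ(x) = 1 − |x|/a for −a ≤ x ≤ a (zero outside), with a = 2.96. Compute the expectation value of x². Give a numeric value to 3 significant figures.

⟨x²⟩ = ∫ x²·|ψ|² dx / ∫|ψ|² dx (integrals over the domain).
ψ is even, so ∫ over [−a, a] = 2∫₀ᵃ with ψ = 1 − x/a there: ∫₀ᵃ (1 − x/a)² dx = a/3, ∫₀ᵃ x²(1 − x/a)² dx = a³/30, ∫₀ᵃ x⁴(1 − x/a)² dx = a⁵/105.
State is unnormalized: ∫|ψ|² dx = 1.9733, and ∫ψ*·x²·ψ dx = 1.7290, so ⟨x²⟩ = 1.7290 / 1.9733.
⟨x²⟩ = 0.87616.

0.876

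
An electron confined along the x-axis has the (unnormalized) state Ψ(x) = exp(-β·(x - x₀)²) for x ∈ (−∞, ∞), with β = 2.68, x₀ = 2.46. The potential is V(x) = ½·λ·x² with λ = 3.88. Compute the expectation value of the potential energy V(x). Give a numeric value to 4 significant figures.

11.92

⟨V⟩ = ∫ V(x)·|Ψ|² dx / ∫|Ψ|² dx.
Gaussian moments (u = x − x₀): ∫u^(2j)·e^(−2βu²) du = (2j−1)!!/(4β)^j · √(π/(2β)), odd powers integrate to 0; here √(π/(2β)) = 0.76558.
State is unnormalized: ∫|Ψ|² dx = 0.76558, and ∫Ψ*·V(x)·Ψ dx = 9.1266, so ⟨V⟩ = 9.1266 / 0.76558.
⟨V⟩ = 11.921.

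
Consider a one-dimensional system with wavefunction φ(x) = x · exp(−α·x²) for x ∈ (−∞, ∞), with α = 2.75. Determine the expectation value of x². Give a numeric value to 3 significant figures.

0.273

⟨x²⟩ = ∫ x²·|φ|² dx / ∫|φ|² dx (integrals over the domain).
Expand each integrand as polynomial × e^(−2αx²) and use ∫x^(2j)·e^(−2αx²) dx = (2j−1)!!/(4α)^j · √(π/(2α)), odd powers → 0; here √(π/(2α)) = 0.75578.
State is unnormalized: ∫|φ|² dx = 0.068707, and ∫φ*·x²·φ dx = 0.018738, so ⟨x²⟩ = 0.018738 / 0.068707.
⟨x²⟩ = 0.27273.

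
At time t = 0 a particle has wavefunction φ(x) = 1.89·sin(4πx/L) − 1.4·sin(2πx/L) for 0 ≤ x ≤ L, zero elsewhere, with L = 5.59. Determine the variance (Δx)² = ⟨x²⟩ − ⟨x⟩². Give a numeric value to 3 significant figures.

1.05

Compute ⟨x⟩ and ⟨x²⟩ separately, then (Δx)² = ⟨x²⟩ − ⟨x⟩².
On 0 ≤ x ≤ L (j ≠ l): ∫sin²(jπx/L) dx = L/2, ∫sin(jπx/L)·sin(lπx/L) dx = 0; diagonal moments ∫x·sin²(jπx/L) dx = L²/4, ∫x²·sin²(jπx/L) dx = L³·(1/6 − 1/(4j²π²)); cross terms ∫x·sin(jπx/L)·sin(lπx/L) dx = 0 for j + l even and −4jlL²/(π²(j² − l²)²) for j + l odd, ∫x²·sin(jπx/L)·sin(lπx/L) dx = (−1)^(j+l)·4jlL³/(π²(j² − l²)²); higher powers the same way via product-to-sum and parts.
Normalization: ∫|φ|² dx = 15.462.
⟨x⟩ = 2.7950 and ⟨x²⟩ = 8.8658.
(Δx)² = 8.8658 − (2.7950)² = 1.0538.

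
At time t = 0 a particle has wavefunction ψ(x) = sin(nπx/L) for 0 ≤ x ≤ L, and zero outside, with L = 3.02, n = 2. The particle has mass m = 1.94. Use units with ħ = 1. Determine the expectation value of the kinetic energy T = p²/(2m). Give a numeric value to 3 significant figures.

1.12

T = −(ħ²/2m) d²/dx², so ⟨T⟩ = −(ħ²/2m) ∫ ψ*·ψ'' dx / ∫|ψ|² dx; with m = 1.94.
d/dx sin(nπx/L) = (nπ/L)·cos(nπx/L) and d²/dx² sin(nπx/L) = −(nπ/L)²·sin(nπx/L); on 0 ≤ x ≤ L, ∫sin²(nπx/L) dx = L/2 and ∫sin(nπx/L)·cos(nπx/L) dx = 0.
State is unnormalized: ∫|ψ|² dx = 1.5100, and ∫ψ*·(−ħ²/2m · ψ'') dx = 1.6846, so ⟨T⟩ = 1.6846 / 1.5100.
⟨T⟩ = 1.1156.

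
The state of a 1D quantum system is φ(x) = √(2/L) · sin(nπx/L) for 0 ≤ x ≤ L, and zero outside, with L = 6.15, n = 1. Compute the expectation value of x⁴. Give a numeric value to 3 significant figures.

163.

⟨x⁴⟩ = ∫ x⁴·|φ|² dx (integrals over the domain).
With sin²θ = (1 − cos2θ)/2 on 0 ≤ x ≤ L: ∫sin²(nπx/L) dx = L/2, ∫x·sin²(nπx/L) dx = L²/4, ∫x²·sin²(nπx/L) dx = L³·(1/6 − 1/(4n²π²)); higher powers xᵏ the same way, integrating xᵏ·cos(2nπx/L) by parts.
⟨x⁴⟩ = 163.19.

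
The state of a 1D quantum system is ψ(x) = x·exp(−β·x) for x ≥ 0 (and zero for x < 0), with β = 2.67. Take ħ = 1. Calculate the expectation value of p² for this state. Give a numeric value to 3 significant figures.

7.13

p² ψ = −ħ² d²ψ/dx²; ⟨p²⟩ = −ħ² ∫ ψ*·ψ'' dx / ∫|ψ|² dx.
Differentiate x·exp(−β·x) with the product rule; every integrand then reduces to terms xʲ·e^(−2βx) on [0, ∞), with ∫₀^∞ xʲ·e^(−2βx) dx = j!/(2β)^(j+1).
State is unnormalized: ∫|ψ|² dx = 0.013134, and ∫ψ*·(−ħ² ψ'') dx = 0.093633, so ⟨p²⟩ = 0.093633 / 0.013134.
⟨p²⟩ = 7.1289.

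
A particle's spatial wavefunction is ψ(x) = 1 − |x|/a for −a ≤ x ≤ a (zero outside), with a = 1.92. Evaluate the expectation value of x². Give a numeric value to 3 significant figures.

0.369

⟨x²⟩ = ∫ x²·|ψ|² dx / ∫|ψ|² dx (integrals over the domain).
ψ is even, so ∫ over [−a, a] = 2∫₀ᵃ with ψ = 1 − x/a there: ∫₀ᵃ (1 − x/a)² dx = a/3, ∫₀ᵃ x²(1 − x/a)² dx = a³/30, ∫₀ᵃ x⁴(1 − x/a)² dx = a⁵/105.
State is unnormalized: ∫|ψ|² dx = 1.2800, and ∫ψ*·x²·ψ dx = 0.47186, so ⟨x²⟩ = 0.47186 / 1.2800.
⟨x²⟩ = 0.36864.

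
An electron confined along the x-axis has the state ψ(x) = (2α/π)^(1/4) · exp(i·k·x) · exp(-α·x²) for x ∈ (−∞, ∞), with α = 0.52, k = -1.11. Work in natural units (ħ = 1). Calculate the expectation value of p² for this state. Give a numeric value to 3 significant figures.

1.75

p² ψ = −ħ² d²ψ/dx²; ⟨p²⟩ = −ħ² ∫ ψ*·ψ'' dx.
Gaussian moments: ∫x^(2j)·e^(−2αx²) dx = (2j−1)!!/(4α)^j · √(π/(2α)), odd powers integrate to 0; here √(π/(2α)) = 1.7380. Derivatives: ψ′ = (ik − 2αx)·ψ, ψ″ = ((ik − 2αx)² − 2α)·ψ; the odd-in-x pieces drop out.
⟨p²⟩ = 1.7521.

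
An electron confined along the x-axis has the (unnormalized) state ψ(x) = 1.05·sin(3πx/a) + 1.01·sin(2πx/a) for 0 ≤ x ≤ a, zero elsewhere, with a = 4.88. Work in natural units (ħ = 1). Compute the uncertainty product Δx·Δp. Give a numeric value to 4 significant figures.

Δx = √(⟨x²⟩−⟨x⟩²), Δp = √(⟨p²⟩−⟨p⟩²).
On 0 ≤ x ≤ a (j ≠ l): ∫sin²(jπx/a) dx = a/2, ∫sin(jπx/a)·sin(lπx/a) dx = 0; diagonal moments ∫x·sin²(jπx/a) dx = a²/4, ∫x²·sin²(jπx/a) dx = a³·(1/6 − 1/(4j²π²)); cross terms ∫x·sin(jπx/a)·sin(lπx/a) dx = 0 for j + l even and −4jla²/(π²(j² − l²)²) for j + l odd, ∫x²·sin(jπx/a)·sin(lπx/a) dx = (−1)^(j+l)·4jla³/(π²(j² − l²)²); higher powers the same way via product-to-sum and parts. d²/dx² sin(jπx/a) = −(jπ/a)²·sin(jπx/a); on 0 ≤ x ≤ a, ∫sin²(jπx/a) dx = a/2 and ∫sin(jπx/a)·sin(lπx/a) dx = 0 for j ≠ l, so only diagonal terms survive in ∫|ψ|² and ∫ψ·ψ″; ∫ψ·ψ′ dx = [ψ²/2] between the walls = 0.
Normalization: ∫|ψ|² dx = 5.1791.
⟨x⟩ = 1.4914, ⟨x²⟩ = 3.0943 ⇒ Δx = 0.93277.
⟨p⟩ = 0.0000, ⟨p²⟩ = 2.7341 ⇒ Δp = 1.6535.
Δx·Δp = 1.5423.

1.542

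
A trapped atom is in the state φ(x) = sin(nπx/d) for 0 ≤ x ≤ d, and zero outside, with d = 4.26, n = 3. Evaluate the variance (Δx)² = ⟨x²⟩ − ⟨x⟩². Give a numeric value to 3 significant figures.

Compute ⟨x⟩ and ⟨x²⟩ separately, then (Δx)² = ⟨x²⟩ − ⟨x⟩².
With sin²θ = (1 − cos2θ)/2 on 0 ≤ x ≤ d: ∫sin²(nπx/d) dx = d/2, ∫x·sin²(nπx/d) dx = d²/4, ∫x²·sin²(nπx/d) dx = d³·(1/6 − 1/(4n²π²)); higher powers xᵏ the same way, integrating xᵏ·cos(2nπx/d) by parts.
Normalization: ∫|φ|² dx = 2.1300.
⟨x⟩ = 2.1300 and ⟨x²⟩ = 5.9470.
(Δx)² = 5.9470 − (2.1300)² = 1.4101.

1.41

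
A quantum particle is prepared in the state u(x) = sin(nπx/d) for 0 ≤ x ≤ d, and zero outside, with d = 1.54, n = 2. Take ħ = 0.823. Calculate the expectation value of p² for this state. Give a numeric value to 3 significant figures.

p² u = −ħ² d²u/dx²; ⟨p²⟩ = −ħ² ∫ u*·u'' dx / ∫|u|² dx.
d/dx sin(nπx/d) = (nπ/d)·cos(nπx/d) and d²/dx² sin(nπx/d) = −(nπ/d)²·sin(nπx/d); on 0 ≤ x ≤ d, ∫sin²(nπx/d) dx = d/2 and ∫sin(nπx/d)·cos(nπx/d) dx = 0.
State is unnormalized: ∫|u|² dx = 0.77000, and ∫u*·(−ħ² u'') dx = 8.6818, so ⟨p²⟩ = 8.6818 / 0.77000.
⟨p²⟩ = 11.275.

11.3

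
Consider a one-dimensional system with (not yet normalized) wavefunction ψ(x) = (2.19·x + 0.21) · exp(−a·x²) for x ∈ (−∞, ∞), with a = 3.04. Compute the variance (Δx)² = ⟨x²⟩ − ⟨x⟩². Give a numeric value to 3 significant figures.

0.200

Compute ⟨x⟩ and ⟨x²⟩ separately, then (Δx)² = ⟨x²⟩ − ⟨x⟩².
Expand each integrand as polynomial × e^(−2ax²) and use ∫x^(2j)·e^(−2ax²) dx = (2j−1)!!/(4a)^j · √(π/(2a)), odd powers → 0; here √(π/(2a)) = 0.71882.
Normalization: ∫|ψ|² dx = 0.31522.
⟨x⟩ = 0.17249 and ⟨x²⟩ = 0.23017.
(Δx)² = 0.23017 − (0.17249)² = 0.20042.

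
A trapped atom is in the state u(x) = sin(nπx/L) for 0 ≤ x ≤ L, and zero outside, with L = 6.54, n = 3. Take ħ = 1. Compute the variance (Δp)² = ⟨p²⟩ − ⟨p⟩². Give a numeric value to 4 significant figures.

Compute ⟨p⟩ and ⟨p²⟩ separately; (Δp)² = ⟨p²⟩ − ⟨p⟩².
d/dx sin(nπx/L) = (nπ/L)·cos(nπx/L) and d²/dx² sin(nπx/L) = −(nπ/L)²·sin(nπx/L); on 0 ≤ x ≤ L, ∫sin²(nπx/L) dx = L/2 and ∫sin(nπx/L)·cos(nπx/L) dx = 0.
Normalization: ∫|u|² dx = 3.2700.
⟨p⟩ = 0.0000 and ⟨p²⟩ = 2.0768.
(Δp)² = 2.0768 − (0.0000)² = 2.0768.

2.077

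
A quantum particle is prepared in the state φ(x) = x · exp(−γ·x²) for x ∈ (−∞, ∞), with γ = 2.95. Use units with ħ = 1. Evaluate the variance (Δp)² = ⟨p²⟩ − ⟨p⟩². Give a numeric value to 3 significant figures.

Compute ⟨p⟩ and ⟨p²⟩ separately; (Δp)² = ⟨p²⟩ − ⟨p⟩².
Expand each integrand as polynomial × e^(−2γx²) and use ∫x^(2j)·e^(−2γx²) dx = (2j−1)!!/(4γ)^j · √(π/(2γ)), odd powers → 0; here √(π/(2γ)) = 0.72971. Differentiate with the product rule, d/dx e^(−γx²) = −2γx·e^(−γx²).
Normalization: ∫|φ|² dx = 0.061840.
⟨p⟩ = 0.0000 and ⟨p²⟩ = 8.8500.
(Δp)² = 8.8500 − (0.0000)² = 8.8500.

8.85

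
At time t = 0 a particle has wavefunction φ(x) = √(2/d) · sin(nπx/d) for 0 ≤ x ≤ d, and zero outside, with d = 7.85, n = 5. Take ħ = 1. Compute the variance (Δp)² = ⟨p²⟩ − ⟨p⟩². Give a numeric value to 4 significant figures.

Compute ⟨p⟩ and ⟨p²⟩ separately; (Δp)² = ⟨p²⟩ − ⟨p⟩².
d/dx sin(nπx/d) = (nπ/d)·cos(nπx/d) and d²/dx² sin(nπx/d) = −(nπ/d)²·sin(nπx/d); on 0 ≤ x ≤ d, ∫sin²(nπx/d) dx = d/2 and ∫sin(nπx/d)·cos(nπx/d) dx = 0.
⟨p⟩ = 0.0000 and ⟨p²⟩ = 4.0041.
(Δp)² = 4.0041 − (0.0000)² = 4.0041.

4.004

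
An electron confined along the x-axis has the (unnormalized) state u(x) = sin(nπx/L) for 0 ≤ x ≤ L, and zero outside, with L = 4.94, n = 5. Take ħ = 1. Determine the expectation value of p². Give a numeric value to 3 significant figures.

10.1

p² u = −ħ² d²u/dx²; ⟨p²⟩ = −ħ² ∫ u*·u'' dx / ∫|u|² dx.
d/dx sin(nπx/L) = (nπ/L)·cos(nπx/L) and d²/dx² sin(nπx/L) = −(nπ/L)²·sin(nπx/L); on 0 ≤ x ≤ L, ∫sin²(nπx/L) dx = L/2 and ∫sin(nπx/L)·cos(nπx/L) dx = 0.
State is unnormalized: ∫|u|² dx = 2.4700, and ∫u*·(−ħ² u'') dx = 24.974, so ⟨p²⟩ = 24.974 / 2.4700.
⟨p²⟩ = 10.111.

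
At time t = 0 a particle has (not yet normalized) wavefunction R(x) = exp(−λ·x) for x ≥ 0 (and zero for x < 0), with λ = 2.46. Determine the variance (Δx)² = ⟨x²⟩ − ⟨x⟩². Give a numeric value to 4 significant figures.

0.04131

Compute ⟨x⟩ and ⟨x²⟩ separately, then (Δx)² = ⟨x²⟩ − ⟨x⟩².
Every integrand reduces to terms xʲ·e^(−2λx) on [0, ∞); use ∫₀^∞ xʲ·e^(−2λx) dx = j!/(2λ)^(j+1).
Normalization: ∫|R|² dx = 0.20325.
⟨x⟩ = 0.20325 and ⟨x²⟩ = 0.082623.
(Δx)² = 0.082623 − (0.20325)² = 0.041311.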